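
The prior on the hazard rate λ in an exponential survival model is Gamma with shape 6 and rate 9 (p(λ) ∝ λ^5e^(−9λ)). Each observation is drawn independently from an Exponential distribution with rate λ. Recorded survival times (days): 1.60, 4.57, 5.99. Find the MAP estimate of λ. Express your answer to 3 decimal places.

λ̂_MAP = 0.378

The Exponential(rate=λ) likelihood is ∝ λ^n e^(−λΣtᵢ). Here n = 3 and Σtᵢ = 1.60 + 4.57 + 5.99 = 12.16.
Posterior ∝ λ^5e^(−9λ) · λ^3e^(−12.16λ) = λ^8e^(−21.16λ), i.e. Gamma(9, 21.16).
Mode = (a−1)/b = 8/21.16 ≈ 0.378.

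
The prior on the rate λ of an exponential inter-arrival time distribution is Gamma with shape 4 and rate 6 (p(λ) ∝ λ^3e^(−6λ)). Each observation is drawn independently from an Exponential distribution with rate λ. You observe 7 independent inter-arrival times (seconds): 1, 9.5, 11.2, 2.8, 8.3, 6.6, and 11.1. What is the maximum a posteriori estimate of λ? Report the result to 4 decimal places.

The Exponential(rate=λ) likelihood is ∝ λ^n e^(−λΣtᵢ). Here n = 7 and Σtᵢ = 1 + 9.5 + 11.2 + 2.8 + 8.3 + 6.6 + 11.1 = 50.5.
Posterior ∝ λ^3e^(−6λ) · λ^7e^(−50.5λ) = λ^10e^(−56.5λ), i.e. Gamma(11, 56.5).
Mode = (a−1)/b = 10/56.5 ≈ 0.1770.

λ̂_MAP = 0.1770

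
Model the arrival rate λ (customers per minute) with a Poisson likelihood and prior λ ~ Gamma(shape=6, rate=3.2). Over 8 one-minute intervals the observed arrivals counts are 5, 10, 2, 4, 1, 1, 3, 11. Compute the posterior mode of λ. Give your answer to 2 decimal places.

Σxᵢ = 5+10+2+4+1+1+3+11 = 37, with n = 8.
Posterior ∝ λ^5e^(−3.2λ) · λ^37e^(−8λ) = λ^42e^(−11.2λ), i.e. Gamma(shape=43, rate=11.2).
The mode of a Gamma(a, b) with a ≥ 1 (shape–rate) is (a−1)/b = 42/11.2 ≈ 3.75.

λ̂_MAP = 3.75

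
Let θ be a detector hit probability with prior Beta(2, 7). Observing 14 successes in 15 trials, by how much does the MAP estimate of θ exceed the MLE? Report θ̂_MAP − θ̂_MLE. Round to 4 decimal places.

MAP − MLE = -0.2515

Posterior is Beta(16, 8); MAP = (16−1)/(24−2) = 15/22 ≈ 0.68182.
MLE ignores the prior: θ̂_MLE = k/n = 14/15 ≈ 0.93333.
Difference = 15/22 − 14/15 = -83/330 ≈ -0.2515.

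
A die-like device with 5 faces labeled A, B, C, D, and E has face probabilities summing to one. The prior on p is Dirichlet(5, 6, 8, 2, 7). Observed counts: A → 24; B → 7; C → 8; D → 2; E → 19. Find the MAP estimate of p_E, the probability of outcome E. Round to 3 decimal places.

MAP estimate of p_E = 0.301

The posterior is Dirichlet(αᵢ + nᵢ) = Dirichlet(29, 13, 16, 4, 26).
For a Dirichlet(a₁,…,a_K) with all aᵢ > 1, the mode has j-th component (aⱼ − 1)/(Σaᵢ − K).
Here Σaᵢ = 88 and K = 5, so p_E = (26 − 1)/(88 − 5) = 25/83 ≈ 0.301.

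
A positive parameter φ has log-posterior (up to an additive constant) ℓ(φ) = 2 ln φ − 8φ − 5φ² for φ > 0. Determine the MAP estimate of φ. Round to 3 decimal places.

ℓ'(φ) = 2/φ − 8 − 10φ. Setting this to zero and multiplying by φ: 10φ² + 8φ − 2 = 0.
φ = (−8 + √(8² + 4·10·2)) / (2·10) = (−8 + √144) / 20 = (−8 + 12)/20 = 1/5.
ℓ''(φ) = −2/φ² − 10 < 0, confirming a maximum.

φ̂_MAP = 0.200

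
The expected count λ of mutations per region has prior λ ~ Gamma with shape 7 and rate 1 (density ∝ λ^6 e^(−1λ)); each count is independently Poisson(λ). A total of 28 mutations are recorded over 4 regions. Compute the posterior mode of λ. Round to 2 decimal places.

Σxᵢ = 28, n = 4.
Posterior ∝ λ^6e^(−1λ) · λ^28e^(−4λ) = λ^34e^(−5λ), i.e. Gamma(shape=35, rate=5).
The mode of a Gamma(a, b) with a ≥ 1 (shape–rate) is (a−1)/b = 34/5 ≈ 6.80.

λ̂_MAP = 6.80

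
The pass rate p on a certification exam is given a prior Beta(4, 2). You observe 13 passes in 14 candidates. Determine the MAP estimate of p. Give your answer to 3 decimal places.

p̂_MAP = 0.889

Prior: Beta(4, 2).
Data: 13 successes in 14 trials. The binomial likelihood contributes p^13(1−p)^1, so the posterior is Beta(4+13, 2+1) = Beta(17, 3).
For Beta(a, b) with a, b > 1 the mode is (a−1)/(a+b−2) = 16/18 ≈ 0.889.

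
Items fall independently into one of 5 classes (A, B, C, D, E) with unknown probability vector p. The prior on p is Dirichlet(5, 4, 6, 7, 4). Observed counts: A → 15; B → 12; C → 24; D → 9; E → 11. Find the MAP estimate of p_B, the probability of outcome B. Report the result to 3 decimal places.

The posterior is Dirichlet(αᵢ + nᵢ) = Dirichlet(20, 16, 30, 16, 15).
For a Dirichlet(a₁,…,a_K) with all aᵢ > 1, the mode has j-th component (aⱼ − 1)/(Σaᵢ − K).
Here Σaᵢ = 97 and K = 5, so p_B = (16 − 1)/(97 − 5) = 15/92 ≈ 0.163.

MAP estimate of p_B = 0.163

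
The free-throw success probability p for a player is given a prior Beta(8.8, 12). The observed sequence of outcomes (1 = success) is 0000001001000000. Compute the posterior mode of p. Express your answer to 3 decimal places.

p̂_MAP = 0.282

Prior: Beta(8.8, 12).
Data: 2 successes in 16 trials (from the sequence). The binomial likelihood contributes p^2(1−p)^14, so the posterior is Beta(8.8+2, 12+14) = Beta(10.8, 26).
For Beta(a, b) with a, b > 1 the mode is (a−1)/(a+b−2) = 9.8/34.8 ≈ 0.282.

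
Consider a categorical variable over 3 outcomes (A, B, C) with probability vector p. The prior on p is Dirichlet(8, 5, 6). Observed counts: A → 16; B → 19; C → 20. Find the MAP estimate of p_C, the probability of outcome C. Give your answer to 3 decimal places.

The posterior is Dirichlet(αᵢ + nᵢ) = Dirichlet(24, 24, 26).
For a Dirichlet(a₁,…,a_K) with all aᵢ > 1, the mode has j-th component (aⱼ − 1)/(Σaᵢ − K).
Here Σaᵢ = 74 and K = 3, so p_C = (26 − 1)/(74 − 3) = 25/71 ≈ 0.352.

MAP estimate of p_C = 0.352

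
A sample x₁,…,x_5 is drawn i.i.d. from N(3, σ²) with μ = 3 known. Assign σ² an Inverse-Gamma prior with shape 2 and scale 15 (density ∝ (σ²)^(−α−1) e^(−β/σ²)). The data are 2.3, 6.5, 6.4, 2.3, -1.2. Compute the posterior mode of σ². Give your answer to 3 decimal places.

Sum of squared deviations about the known mean: SS = (2.3−3)² + (6.5−3)² + (6.4−3)² + (2.3−3)² + (-1.2−3)² = 42.43.
The Normal likelihood contributes (σ²)^(−n/2) exp(−SS/(2σ²)), so the posterior is Inverse-Gamma(α + n/2, β + SS/2) = Inverse-Gamma(4.5, 36.215).
The mode of Inverse-Gamma(a, b) is b/(a+1) = 36.215/5.5 ≈ 6.585.

σ̂²_MAP = 6.585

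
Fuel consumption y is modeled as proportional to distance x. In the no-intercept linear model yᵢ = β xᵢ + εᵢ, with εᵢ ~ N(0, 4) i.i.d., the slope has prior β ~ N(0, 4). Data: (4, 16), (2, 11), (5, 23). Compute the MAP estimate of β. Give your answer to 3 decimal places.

β̂_MAP = 4.370

log p(β | y) = −Σ(yᵢ − βxᵢ)²/(2·4) − β²/(2·4) + const.
Setting the derivative to zero: Σxᵢ(yᵢ − βxᵢ)/4 − β/4 = 0, so β = Σxᵢyᵢ / (Σxᵢ² + σ²/τ²).
Σxᵢyᵢ = 4·16 + 2·11 + 5·23 = 201; Σxᵢ² = 45; σ²/τ² = 1.
β̂_MAP = 201 / (45 + 1) = 201/46 ≈ 4.370.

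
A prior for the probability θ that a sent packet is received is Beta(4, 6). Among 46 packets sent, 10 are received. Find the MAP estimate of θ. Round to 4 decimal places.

θ̂_MAP = 0.2407

Prior: Beta(4, 6).
Data: 10 successes in 46 trials. The binomial likelihood contributes θ^10(1−θ)^36, so the posterior is Beta(4+10, 6+36) = Beta(14, 42).
For Beta(a, b) with a, b > 1 the mode is (a−1)/(a+b−2) = 13/54 ≈ 0.2407.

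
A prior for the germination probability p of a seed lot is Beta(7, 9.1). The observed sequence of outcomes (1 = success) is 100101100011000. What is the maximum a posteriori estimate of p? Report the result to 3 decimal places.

p̂_MAP = 0.412

Prior: Beta(7, 9.1).
Data: 6 successes in 15 trials (from the sequence). The binomial likelihood contributes p^6(1−p)^9, so the posterior is Beta(7+6, 9.1+9) = Beta(13, 18.1).
For Beta(a, b) with a, b > 1 the mode is (a−1)/(a+b−2) = 12/29.1 ≈ 0.412.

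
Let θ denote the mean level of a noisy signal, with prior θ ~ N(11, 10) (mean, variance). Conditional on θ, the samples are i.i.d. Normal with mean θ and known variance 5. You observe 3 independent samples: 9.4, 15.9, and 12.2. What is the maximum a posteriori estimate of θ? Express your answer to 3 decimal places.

θ̂_MAP = 12.286

n = 3; x̄ = (9.4 + 15.9 + 12.2)/3 = 37.5/3 = 12.5.
For a Normal prior and Normal likelihood with known variance, the posterior is Normal; its mode equals its mean, the precision-weighted average.
Prior precision 1/σ₀² = 1/10 = 0.1; data precision n/σ² = 3/5 = 0.6.
θ̂ = (0.1·11 + 0.6·12.5) / (0.1 + 0.6) = 8.6/0.7 = 86/7 ≈ 12.286.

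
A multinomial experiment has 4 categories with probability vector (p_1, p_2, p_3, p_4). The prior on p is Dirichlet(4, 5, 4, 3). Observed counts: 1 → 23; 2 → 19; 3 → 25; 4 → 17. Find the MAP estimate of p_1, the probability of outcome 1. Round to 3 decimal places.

The posterior is Dirichlet(αᵢ + nᵢ) = Dirichlet(27, 24, 29, 20).
For a Dirichlet(a₁,…,a_K) with all aᵢ > 1, the mode has j-th component (aⱼ − 1)/(Σaᵢ − K).
Here Σaᵢ = 100 and K = 4, so p_1 = (27 − 1)/(100 − 4) = 26/96 ≈ 0.271.

MAP estimate: 0.271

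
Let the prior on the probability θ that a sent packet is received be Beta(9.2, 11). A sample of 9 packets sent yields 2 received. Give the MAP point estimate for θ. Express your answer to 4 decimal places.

θ̂_MAP = 0.3750

Prior: Beta(9.2, 11).
Data: 2 successes in 9 trials. The binomial likelihood contributes θ^2(1−θ)^7, so the posterior is Beta(9.2+2, 11+7) = Beta(11.2, 18).
For Beta(a, b) with a, b > 1 the mode is (a−1)/(a+b−2) = 10.2/27.2 ≈ 0.3750.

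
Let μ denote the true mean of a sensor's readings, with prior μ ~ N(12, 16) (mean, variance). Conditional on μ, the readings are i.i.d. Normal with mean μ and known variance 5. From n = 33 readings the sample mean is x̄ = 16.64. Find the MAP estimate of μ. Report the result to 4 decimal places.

n = 33, x̄ = 16.64.
For a Normal prior and Normal likelihood with known variance, the posterior is Normal; its mode equals its mean, the precision-weighted average.
Prior precision 1/σ₀² = 1/16 = 0.0625; data precision n/σ² = 33/5 = 6.6.
μ̂ = (0.0625·12 + 6.6·16.64) / (0.0625 + 6.6) = 110.574/6.6625 = 221148/13325 ≈ 16.5965.

μ̂_MAP = 16.5965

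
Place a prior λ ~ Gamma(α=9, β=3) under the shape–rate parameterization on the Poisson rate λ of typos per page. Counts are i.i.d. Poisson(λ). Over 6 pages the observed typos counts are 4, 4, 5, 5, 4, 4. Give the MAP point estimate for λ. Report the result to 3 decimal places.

λ̂_MAP = 3.778

Σxᵢ = 4+4+5+5+4+4 = 26, with n = 6.
Posterior ∝ λ^8e^(−3λ) · λ^26e^(−6λ) = λ^34e^(−9λ), i.e. Gamma(shape=35, rate=9).
The mode of a Gamma(a, b) with a ≥ 1 (shape–rate) is (a−1)/b = 34/9 ≈ 3.778.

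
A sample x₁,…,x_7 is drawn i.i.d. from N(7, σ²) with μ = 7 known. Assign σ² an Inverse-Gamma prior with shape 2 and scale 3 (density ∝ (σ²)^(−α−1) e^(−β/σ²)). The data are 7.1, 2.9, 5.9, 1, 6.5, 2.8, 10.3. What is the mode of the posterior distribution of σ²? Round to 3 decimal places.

Sum of squared deviations about the known mean: SS = (7.1−7)² + (2.9−7)² + (5.9−7)² + (1−7)² + (6.5−7)² + (2.8−7)² + (10.3−7)² = 82.81.
The Normal likelihood contributes (σ²)^(−n/2) exp(−SS/(2σ²)), so the posterior is Inverse-Gamma(α + n/2, β + SS/2) = Inverse-Gamma(5.5, 44.405).
The mode of Inverse-Gamma(a, b) is b/(a+1) = 44.405/6.5 ≈ 6.832.

σ̂²_MAP = 6.832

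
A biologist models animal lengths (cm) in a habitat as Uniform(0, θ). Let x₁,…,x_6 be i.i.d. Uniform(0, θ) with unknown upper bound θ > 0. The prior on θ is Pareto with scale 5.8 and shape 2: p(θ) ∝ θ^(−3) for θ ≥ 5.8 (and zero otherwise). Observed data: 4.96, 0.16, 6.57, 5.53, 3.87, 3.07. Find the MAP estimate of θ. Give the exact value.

The Uniform(0, θ) likelihood is θ^(−n) for θ ≥ max(xᵢ), zero otherwise. Here max(xᵢ) = 6.57.
Posterior ∝ θ^(−3) · θ^(−6) = θ^(−9) on θ ≥ max(5.8, 6.57) = 6.57.
This density is strictly decreasing in θ, so the posterior mode lies at the lower boundary of the support.

θ̂_MAP = 6.57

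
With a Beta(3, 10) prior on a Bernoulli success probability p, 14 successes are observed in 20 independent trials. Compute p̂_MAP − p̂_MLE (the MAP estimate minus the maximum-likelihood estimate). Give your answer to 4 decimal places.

Posterior is Beta(17, 16); MAP = (17−1)/(33−2) = 16/31 ≈ 0.51613.
MLE ignores the prior: p̂_MLE = k/n = 14/20 ≈ 0.70000.
Difference = 16/31 − 14/20 = -57/310 ≈ -0.1839.

MAP − MLE = -0.1839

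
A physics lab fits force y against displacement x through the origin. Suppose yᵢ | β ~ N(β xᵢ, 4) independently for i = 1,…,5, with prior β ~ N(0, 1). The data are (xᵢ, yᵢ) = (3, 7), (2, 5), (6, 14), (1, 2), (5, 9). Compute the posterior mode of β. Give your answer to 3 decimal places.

β̂_MAP = 2.051

log p(β | y) = −Σ(yᵢ − βxᵢ)²/(2·4) − β²/(2·1) + const.
Setting the derivative to zero: Σxᵢ(yᵢ − βxᵢ)/4 − β/1 = 0, so β = Σxᵢyᵢ / (Σxᵢ² + σ²/τ²).
Σxᵢyᵢ = 3·7 + 2·5 + 6·14 + 1·2 + 5·9 = 162; Σxᵢ² = 75; σ²/τ² = 4.
β̂_MAP = 162 / (75 + 4) = 162/79 ≈ 2.051.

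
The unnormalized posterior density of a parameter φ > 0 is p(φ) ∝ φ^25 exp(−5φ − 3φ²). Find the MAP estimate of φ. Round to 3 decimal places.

φ̂_MAP = 1.667

ℓ'(φ) = 25/φ − 5 − 6φ. Setting this to zero and multiplying by φ: 6φ² + 5φ − 25 = 0.
φ = (−5 + √(5² + 4·6·25)) / (2·6) = (−5 + √625) / 12 = (−5 + 25)/12 = 5/3.
ℓ''(φ) = −25/φ² − 6 < 0, confirming a maximum.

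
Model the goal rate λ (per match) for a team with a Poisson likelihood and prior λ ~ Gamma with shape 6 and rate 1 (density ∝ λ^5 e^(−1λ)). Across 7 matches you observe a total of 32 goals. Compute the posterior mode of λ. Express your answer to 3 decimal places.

Σxᵢ = 32, n = 7.
Posterior ∝ λ^5e^(−1λ) · λ^32e^(−7λ) = λ^37e^(−8λ), i.e. Gamma(shape=38, rate=8).
The mode of a Gamma(a, b) with a ≥ 1 (shape–rate) is (a−1)/b = 37/8 ≈ 4.625.

λ̂_MAP = 4.625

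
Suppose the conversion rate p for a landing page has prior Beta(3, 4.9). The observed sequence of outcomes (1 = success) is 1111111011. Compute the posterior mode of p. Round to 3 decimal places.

Prior: Beta(3, 4.9).
Data: 9 successes in 10 trials (from the sequence). The binomial likelihood contributes p^9(1−p)^1, so the posterior is Beta(3+9, 4.9+1) = Beta(12, 5.9).
For Beta(a, b) with a, b > 1 the mode is (a−1)/(a+b−2) = 11/15.9 ≈ 0.692.

p̂_MAP = 0.692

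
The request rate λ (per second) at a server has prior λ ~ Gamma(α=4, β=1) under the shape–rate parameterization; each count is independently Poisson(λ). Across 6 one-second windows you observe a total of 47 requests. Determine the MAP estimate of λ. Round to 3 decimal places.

λ̂_MAP = 7.143

Σxᵢ = 47, n = 6.
Posterior ∝ λ^3e^(−1λ) · λ^47e^(−6λ) = λ^50e^(−7λ), i.e. Gamma(shape=51, rate=7).
The mode of a Gamma(a, b) with a ≥ 1 (shape–rate) is (a−1)/b = 50/7 ≈ 7.143.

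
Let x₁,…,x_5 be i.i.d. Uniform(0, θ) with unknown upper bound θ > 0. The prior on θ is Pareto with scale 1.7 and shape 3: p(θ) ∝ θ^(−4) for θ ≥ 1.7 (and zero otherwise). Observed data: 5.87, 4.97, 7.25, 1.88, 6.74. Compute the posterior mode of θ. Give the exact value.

θ̂_MAP = 7.25

The Uniform(0, θ) likelihood is θ^(−n) for θ ≥ max(xᵢ), zero otherwise. Here max(xᵢ) = 7.25.
Posterior ∝ θ^(−4) · θ^(−5) = θ^(−9) on θ ≥ max(1.7, 7.25) = 7.25.
This density is strictly decreasing in θ, so the posterior mode lies at the lower boundary of the support.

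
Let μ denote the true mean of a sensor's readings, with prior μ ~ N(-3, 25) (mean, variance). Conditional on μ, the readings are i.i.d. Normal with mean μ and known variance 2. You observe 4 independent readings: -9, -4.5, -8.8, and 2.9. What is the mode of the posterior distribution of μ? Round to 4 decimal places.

μ̂_MAP = -4.8137

n = 4; x̄ = ((-9) + (-4.5) + (-8.8) + 2.9)/4 = -19.4/4 = -4.85.
For a Normal prior and Normal likelihood with known variance, the posterior is Normal; its mode equals its mean, the precision-weighted average.
Prior precision 1/σ₀² = 1/25 = 0.04; data precision n/σ² = 4/2 = 2.
μ̂ = (0.04·(-3) + 2·(-4.85)) / (0.04 + 2) = (-9.82)/2.04 = -491/102 ≈ -4.8137.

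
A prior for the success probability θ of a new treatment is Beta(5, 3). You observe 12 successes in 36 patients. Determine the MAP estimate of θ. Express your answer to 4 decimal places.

Prior: Beta(5, 3).
Data: 12 successes in 36 trials. The binomial likelihood contributes θ^12(1−θ)^24, so the posterior is Beta(5+12, 3+24) = Beta(17, 27).
For Beta(a, b) with a, b > 1 the mode is (a−1)/(a+b−2) = 16/42 ≈ 0.3810.

θ̂_MAP = 0.3810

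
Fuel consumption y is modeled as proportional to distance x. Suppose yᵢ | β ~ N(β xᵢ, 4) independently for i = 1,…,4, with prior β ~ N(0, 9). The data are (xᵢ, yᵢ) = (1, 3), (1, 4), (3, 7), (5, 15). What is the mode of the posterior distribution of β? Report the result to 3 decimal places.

log p(β | y) = −Σ(yᵢ − βxᵢ)²/(2·4) − β²/(2·9) + const.
Setting the derivative to zero: Σxᵢ(yᵢ − βxᵢ)/4 − β/9 = 0, so β = Σxᵢyᵢ / (Σxᵢ² + σ²/τ²).
Σxᵢyᵢ = 1·3 + 1·4 + 3·7 + 5·15 = 103; Σxᵢ² = 36; σ²/τ² = 4/9.
β̂_MAP = 103 / (36 + 4/9) = 103/(328/9) = 927/328 ≈ 2.826.

β̂_MAP = 2.826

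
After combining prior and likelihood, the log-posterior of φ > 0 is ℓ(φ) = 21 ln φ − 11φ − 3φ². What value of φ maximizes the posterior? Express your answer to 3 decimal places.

ℓ'(φ) = 21/φ − 11 − 6φ. Setting this to zero and multiplying by φ: 6φ² + 11φ − 21 = 0.
φ = (−11 + √(11² + 4·6·21)) / (2·6) = (−11 + √625) / 12 = (−11 + 25)/12 = 7/6.
ℓ''(φ) = −21/φ² − 6 < 0, confirming a maximum.

φ̂_MAP = 1.167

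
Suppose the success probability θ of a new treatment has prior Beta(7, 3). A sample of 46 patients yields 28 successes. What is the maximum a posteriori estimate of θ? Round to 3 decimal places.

θ̂_MAP = 0.630

Prior: Beta(7, 3).
Data: 28 successes in 46 trials. The binomial likelihood contributes θ^28(1−θ)^18, so the posterior is Beta(7+28, 3+18) = Beta(35, 21).
For Beta(a, b) with a, b > 1 the mode is (a−1)/(a+b−2) = 34/54 ≈ 0.630.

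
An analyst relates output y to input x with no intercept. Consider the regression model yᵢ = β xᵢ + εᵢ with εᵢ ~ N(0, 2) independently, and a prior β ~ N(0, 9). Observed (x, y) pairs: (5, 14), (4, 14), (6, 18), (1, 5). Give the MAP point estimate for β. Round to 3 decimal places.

β̂_MAP = 3.055

log p(β | y) = −Σ(yᵢ − βxᵢ)²/(2·2) − β²/(2·9) + const.
Setting the derivative to zero: Σxᵢ(yᵢ − βxᵢ)/2 − β/9 = 0, so β = Σxᵢyᵢ / (Σxᵢ² + σ²/τ²).
Σxᵢyᵢ = 5·14 + 4·14 + 6·18 + 1·5 = 239; Σxᵢ² = 78; σ²/τ² = 2/9.
β̂_MAP = 239 / (78 + 2/9) = 239/(704/9) = 2151/704 ≈ 3.055.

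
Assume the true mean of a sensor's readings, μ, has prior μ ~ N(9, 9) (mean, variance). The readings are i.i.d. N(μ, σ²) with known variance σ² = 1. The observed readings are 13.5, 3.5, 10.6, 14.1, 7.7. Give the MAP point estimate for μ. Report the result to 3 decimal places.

μ̂_MAP = 9.861

n = 5; x̄ = (13.5 + 3.5 + 10.6 + 14.1 + 7.7)/5 = 49.4/5 = 9.88.
For a Normal prior and Normal likelihood with known variance, the posterior is Normal; its mode equals its mean, the precision-weighted average.
Prior precision 1/σ₀² = 1/9; data precision n/σ² = 5/1 = 5.
μ̂ = ((1/9)·9 + 5·9.88) / (1/9 + 5) = 50.4/(46/9) = 1134/115 ≈ 9.861.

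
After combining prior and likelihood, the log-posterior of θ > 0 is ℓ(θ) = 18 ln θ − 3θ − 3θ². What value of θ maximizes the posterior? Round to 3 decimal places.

θ̂_MAP = 1.500

ℓ'(θ) = 18/θ − 3 − 6θ. Setting this to zero and multiplying by θ: 6θ² + 3θ − 18 = 0.
θ = (−3 + √(3² + 4·6·18)) / (2·6) = (−3 + √441) / 12 = (−3 + 21)/12 = 3/2.
ℓ''(θ) = −18/θ² − 6 < 0, confirming a maximum.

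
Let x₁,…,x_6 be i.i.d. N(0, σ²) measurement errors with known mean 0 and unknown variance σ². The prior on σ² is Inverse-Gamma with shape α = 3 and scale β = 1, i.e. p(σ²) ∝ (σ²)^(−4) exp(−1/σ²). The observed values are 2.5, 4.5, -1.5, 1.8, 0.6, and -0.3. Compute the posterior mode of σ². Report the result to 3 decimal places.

σ̂²_MAP = 2.460

Sum of squared deviations about the known mean: SS = (2.5−0)² + (4.5−0)² + (-1.5−0)² + (1.8−0)² + (0.6−0)² + (-0.3−0)² = 32.44.
The Normal likelihood contributes (σ²)^(−n/2) exp(−SS/(2σ²)), so the posterior is Inverse-Gamma(α + n/2, β + SS/2) = Inverse-Gamma(6, 17.22).
The mode of Inverse-Gamma(a, b) is b/(a+1) = 17.22/7 ≈ 2.460.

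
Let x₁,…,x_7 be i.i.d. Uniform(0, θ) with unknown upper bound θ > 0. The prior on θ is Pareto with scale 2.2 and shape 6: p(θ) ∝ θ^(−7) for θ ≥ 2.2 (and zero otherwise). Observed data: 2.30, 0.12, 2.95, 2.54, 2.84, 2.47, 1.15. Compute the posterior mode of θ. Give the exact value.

The Uniform(0, θ) likelihood is θ^(−n) for θ ≥ max(xᵢ), zero otherwise. Here max(xᵢ) = 2.95.
Posterior ∝ θ^(−7) · θ^(−7) = θ^(−14) on θ ≥ max(2.2, 2.95) = 2.95.
This density is strictly decreasing in θ, so the posterior mode lies at the lower boundary of the support.

θ̂_MAP = 2.95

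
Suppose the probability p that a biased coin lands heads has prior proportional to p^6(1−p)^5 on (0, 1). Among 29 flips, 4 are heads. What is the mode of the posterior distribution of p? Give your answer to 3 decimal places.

p̂_MAP = 0.250

The prior density ∝ p^6(1−p)^5 is the kernel of Beta(7, 6).
Data: 4 successes in 29 trials. The binomial likelihood contributes p^4(1−p)^25, so the posterior is Beta(7+4, 6+25) = Beta(11, 31).
For Beta(a, b) with a, b > 1 the mode is (a−1)/(a+b−2) = 10/40 ≈ 0.250.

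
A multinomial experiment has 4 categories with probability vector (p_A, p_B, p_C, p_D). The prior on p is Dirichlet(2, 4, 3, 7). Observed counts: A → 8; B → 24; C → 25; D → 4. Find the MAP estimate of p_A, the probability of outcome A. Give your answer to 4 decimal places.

The posterior is Dirichlet(αᵢ + nᵢ) = Dirichlet(10, 28, 28, 11).
For a Dirichlet(a₁,…,a_K) with all aᵢ > 1, the mode has j-th component (aⱼ − 1)/(Σaᵢ − K).
Here Σaᵢ = 77 and K = 4, so p_A = (10 − 1)/(77 − 4) = 9/73 ≈ 0.1233.

MAP estimate of p_A = 0.1233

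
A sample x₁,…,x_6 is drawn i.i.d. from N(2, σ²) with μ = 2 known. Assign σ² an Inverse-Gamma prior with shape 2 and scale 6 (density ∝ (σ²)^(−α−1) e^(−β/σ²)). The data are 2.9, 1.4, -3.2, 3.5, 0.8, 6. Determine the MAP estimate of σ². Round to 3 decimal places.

Sum of squared deviations about the known mean: SS = (2.9−2)² + (1.4−2)² + (-3.2−2)² + (3.5−2)² + (0.8−2)² + (6−2)² = 47.9.
The Normal likelihood contributes (σ²)^(−n/2) exp(−SS/(2σ²)), so the posterior is Inverse-Gamma(α + n/2, β + SS/2) = Inverse-Gamma(5, 29.95).
The mode of Inverse-Gamma(a, b) is b/(a+1) = 29.95/6 ≈ 4.992.

σ̂²_MAP = 4.992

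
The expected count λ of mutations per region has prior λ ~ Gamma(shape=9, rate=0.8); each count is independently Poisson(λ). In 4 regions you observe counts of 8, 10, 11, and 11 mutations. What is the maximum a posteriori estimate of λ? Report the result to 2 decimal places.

λ̂_MAP = 10.00

Σxᵢ = 8+10+11+11 = 40, with n = 4.
Posterior ∝ λ^8e^(−0.8λ) · λ^40e^(−4λ) = λ^48e^(−4.8λ), i.e. Gamma(shape=49, rate=4.8).
The mode of a Gamma(a, b) with a ≥ 1 (shape–rate) is (a−1)/b = 48/4.8 ≈ 10.00.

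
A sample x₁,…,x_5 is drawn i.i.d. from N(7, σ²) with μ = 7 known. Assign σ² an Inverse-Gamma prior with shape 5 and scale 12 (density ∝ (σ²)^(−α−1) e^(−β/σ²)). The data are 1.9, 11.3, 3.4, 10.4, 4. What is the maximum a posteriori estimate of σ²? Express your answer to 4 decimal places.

σ̂²_MAP = 6.0012

Sum of squared deviations about the known mean: SS = (1.9−7)² + (11.3−7)² + (3.4−7)² + (10.4−7)² + (4−7)² = 78.02.
The Normal likelihood contributes (σ²)^(−n/2) exp(−SS/(2σ²)), so the posterior is Inverse-Gamma(α + n/2, β + SS/2) = Inverse-Gamma(7.5, 51.01).
The mode of Inverse-Gamma(a, b) is b/(a+1) = 51.01/8.5 ≈ 6.0012.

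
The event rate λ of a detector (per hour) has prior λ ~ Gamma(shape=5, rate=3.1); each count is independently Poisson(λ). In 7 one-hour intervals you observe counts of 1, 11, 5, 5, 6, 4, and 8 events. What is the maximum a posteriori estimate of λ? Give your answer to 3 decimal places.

λ̂_MAP = 4.356

Σxᵢ = 1+11+5+5+6+4+8 = 40, with n = 7.
Posterior ∝ λ^4e^(−3.1λ) · λ^40e^(−7λ) = λ^44e^(−10.1λ), i.e. Gamma(shape=45, rate=10.1).
The mode of a Gamma(a, b) with a ≥ 1 (shape–rate) is (a−1)/b = 44/10.1 ≈ 4.356.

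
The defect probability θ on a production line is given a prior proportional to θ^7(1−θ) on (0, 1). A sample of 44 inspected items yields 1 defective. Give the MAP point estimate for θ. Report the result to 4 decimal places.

The prior density ∝ θ^7(1−θ)^1 is the kernel of Beta(8, 2).
Data: 1 success in 44 trials. The binomial likelihood contributes θ(1−θ)^43, so the posterior is Beta(8+1, 2+43) = Beta(9, 45).
For Beta(a, b) with a, b > 1 the mode is (a−1)/(a+b−2) = 8/52 ≈ 0.1538.

θ̂_MAP = 0.1538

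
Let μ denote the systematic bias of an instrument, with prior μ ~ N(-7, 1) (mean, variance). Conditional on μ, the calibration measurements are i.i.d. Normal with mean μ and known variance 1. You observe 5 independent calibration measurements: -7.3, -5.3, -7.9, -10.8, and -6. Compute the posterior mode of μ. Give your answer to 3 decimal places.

n = 5; x̄ = ((-7.3) + (-5.3) + (-7.9) + (-10.8) + (-6))/5 = -37.3/5 = -7.46.
For a Normal prior and Normal likelihood with known variance, the posterior is Normal; its mode equals its mean, the precision-weighted average.
Prior precision 1/σ₀² = 1/1 = 1; data precision n/σ² = 5/1 = 5.
μ̂ = (1·(-7) + 5·(-7.46)) / (1 + 5) = (-44.3)/6 = -443/60 ≈ -7.383.

μ̂_MAP = -7.383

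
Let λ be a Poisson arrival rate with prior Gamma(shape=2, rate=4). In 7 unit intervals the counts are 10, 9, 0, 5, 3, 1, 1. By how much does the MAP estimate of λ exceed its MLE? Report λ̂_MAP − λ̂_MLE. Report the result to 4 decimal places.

Σxᵢ = 29. Posterior is Gamma(31, 11); MAP = (31−1)/11 = 30/11 ≈ 2.72727.
MLE = x̄ = 29/7 ≈ 4.14286.
Difference = 30/11 − 29/7 = -109/77 ≈ -1.4156.

MAP − MLE = -1.4156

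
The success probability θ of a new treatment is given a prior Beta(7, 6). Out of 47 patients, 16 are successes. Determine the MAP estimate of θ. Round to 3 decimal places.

θ̂_MAP = 0.379

Prior: Beta(7, 6).
Data: 16 successes in 47 trials. The binomial likelihood contributes θ^16(1−θ)^31, so the posterior is Beta(7+16, 6+31) = Beta(23, 37).
For Beta(a, b) with a, b > 1 the mode is (a−1)/(a+b−2) = 22/58 ≈ 0.379.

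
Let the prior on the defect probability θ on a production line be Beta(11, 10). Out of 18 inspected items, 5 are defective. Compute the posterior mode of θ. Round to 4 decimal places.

θ̂_MAP = 0.4054

Prior: Beta(11, 10).
Data: 5 successes in 18 trials. The binomial likelihood contributes θ^5(1−θ)^13, so the posterior is Beta(11+5, 10+13) = Beta(16, 23).
For Beta(a, b) with a, b > 1 the mode is (a−1)/(a+b−2) = 15/37 ≈ 0.4054.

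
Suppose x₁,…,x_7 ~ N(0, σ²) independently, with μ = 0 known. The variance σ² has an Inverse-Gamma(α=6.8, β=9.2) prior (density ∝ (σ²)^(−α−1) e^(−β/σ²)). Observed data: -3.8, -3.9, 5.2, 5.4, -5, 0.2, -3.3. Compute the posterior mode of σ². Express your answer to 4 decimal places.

σ̂²_MAP = 6.2027

Sum of squared deviations about the known mean: SS = (-3.8−0)² + (-3.9−0)² + (5.2−0)² + (5.4−0)² + (-5−0)² + (0.2−0)² + (-3.3−0)² = 121.78.
The Normal likelihood contributes (σ²)^(−n/2) exp(−SS/(2σ²)), so the posterior is Inverse-Gamma(α + n/2, β + SS/2) = Inverse-Gamma(10.3, 70.09).
The mode of Inverse-Gamma(a, b) is b/(a+1) = 70.09/11.3 ≈ 6.2027.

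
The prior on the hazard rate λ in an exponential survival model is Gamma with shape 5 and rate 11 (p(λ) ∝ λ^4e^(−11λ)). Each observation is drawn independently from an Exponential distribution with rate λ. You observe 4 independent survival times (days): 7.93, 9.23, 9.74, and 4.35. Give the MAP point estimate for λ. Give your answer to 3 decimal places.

λ̂_MAP = 0.189

The Exponential(rate=λ) likelihood is ∝ λ^n e^(−λΣtᵢ). Here n = 4 and Σtᵢ = 7.93 + 9.23 + 9.74 + 4.35 = 31.25.
Posterior ∝ λ^4e^(−11λ) · λ^4e^(−31.25λ) = λ^8e^(−42.25λ), i.e. Gamma(9, 42.25).
Mode = (a−1)/b = 8/42.25 ≈ 0.189.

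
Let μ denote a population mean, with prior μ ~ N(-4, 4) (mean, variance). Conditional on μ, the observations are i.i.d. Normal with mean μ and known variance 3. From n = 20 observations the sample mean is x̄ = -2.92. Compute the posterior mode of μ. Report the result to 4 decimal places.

μ̂_MAP = -2.9590

n = 20, x̄ = -2.92.
For a Normal prior and Normal likelihood with known variance, the posterior is Normal; its mode equals its mean, the precision-weighted average.
Prior precision 1/σ₀² = 1/4 = 0.25; data precision n/σ² = 20/3.
μ̂ = (0.25·(-4) + (20/3)·(-2.92)) / (0.25 + 20/3) = (-307/15)/(83/12) = -1228/415 ≈ -2.9590.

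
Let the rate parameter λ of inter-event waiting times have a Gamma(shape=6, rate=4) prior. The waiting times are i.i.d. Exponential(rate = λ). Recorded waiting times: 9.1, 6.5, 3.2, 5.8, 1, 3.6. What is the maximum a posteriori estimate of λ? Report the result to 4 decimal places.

The Exponential(rate=λ) likelihood is ∝ λ^n e^(−λΣtᵢ). Here n = 6 and Σtᵢ = 9.1 + 6.5 + 3.2 + 5.8 + 1 + 3.6 = 29.2.
Posterior ∝ λ^5e^(−4λ) · λ^6e^(−29.2λ) = λ^11e^(−33.2λ), i.e. Gamma(12, 33.2).
Mode = (a−1)/b = 11/33.2 ≈ 0.3313.

λ̂_MAP = 0.3313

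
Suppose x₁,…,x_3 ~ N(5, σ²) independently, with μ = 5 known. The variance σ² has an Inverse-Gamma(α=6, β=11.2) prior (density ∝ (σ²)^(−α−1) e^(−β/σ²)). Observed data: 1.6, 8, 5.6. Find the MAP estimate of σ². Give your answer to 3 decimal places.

Sum of squared deviations about the known mean: SS = (1.6−5)² + (8−5)² + (5.6−5)² = 20.92.
The Normal likelihood contributes (σ²)^(−n/2) exp(−SS/(2σ²)), so the posterior is Inverse-Gamma(α + n/2, β + SS/2) = Inverse-Gamma(7.5, 21.66).
The mode of Inverse-Gamma(a, b) is b/(a+1) = 21.66/8.5 ≈ 2.548.

σ̂²_MAP = 2.548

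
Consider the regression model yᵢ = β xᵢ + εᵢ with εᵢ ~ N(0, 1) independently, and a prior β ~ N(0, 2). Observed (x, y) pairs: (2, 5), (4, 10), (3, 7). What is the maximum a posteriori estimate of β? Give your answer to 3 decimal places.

β̂_MAP = 2.407

log p(β | y) = −Σ(yᵢ − βxᵢ)²/(2·1) − β²/(2·2) + const.
Setting the derivative to zero: Σxᵢ(yᵢ − βxᵢ)/1 − β/2 = 0, so β = Σxᵢyᵢ / (Σxᵢ² + σ²/τ²).
Σxᵢyᵢ = 2·5 + 4·10 + 3·7 = 71; Σxᵢ² = 29; σ²/τ² = 0.5.
β̂_MAP = 71 / (29 + 0.5) = 71/29.5 ≈ 2.407.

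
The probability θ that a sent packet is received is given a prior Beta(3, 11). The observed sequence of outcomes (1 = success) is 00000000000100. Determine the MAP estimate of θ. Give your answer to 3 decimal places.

θ̂_MAP = 0.115

Prior: Beta(3, 11).
Data: 1 success in 14 trials (from the sequence). The binomial likelihood contributes θ(1−θ)^13, so the posterior is Beta(3+1, 11+13) = Beta(4, 24).
For Beta(a, b) with a, b > 1 the mode is (a−1)/(a+b−2) = 3/26 ≈ 0.115.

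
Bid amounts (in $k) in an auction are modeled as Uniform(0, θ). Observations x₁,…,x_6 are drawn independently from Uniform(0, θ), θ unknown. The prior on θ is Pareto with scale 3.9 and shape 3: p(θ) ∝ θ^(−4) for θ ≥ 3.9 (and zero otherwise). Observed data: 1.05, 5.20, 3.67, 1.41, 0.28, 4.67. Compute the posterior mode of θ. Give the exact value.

The Uniform(0, θ) likelihood is θ^(−n) for θ ≥ max(xᵢ), zero otherwise. Here max(xᵢ) = 5.20.
Posterior ∝ θ^(−4) · θ^(−6) = θ^(−10) on θ ≥ max(3.9, 5.20) = 5.20.
This density is strictly decreasing in θ, so the posterior mode lies at the lower boundary of the support.

θ̂_MAP = 5.20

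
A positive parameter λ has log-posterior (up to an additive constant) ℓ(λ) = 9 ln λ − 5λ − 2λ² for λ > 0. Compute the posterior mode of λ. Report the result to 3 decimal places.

ℓ'(λ) = 9/λ − 5 − 4λ. Setting this to zero and multiplying by λ: 4λ² + 5λ − 9 = 0.
λ = (−5 + √(5² + 4·4·9)) / (2·4) = (−5 + √169) / 8 = (−5 + 13)/8 = 1.
ℓ''(λ) = −9/λ² − 4 < 0, confirming a maximum.

λ̂_MAP = 1.000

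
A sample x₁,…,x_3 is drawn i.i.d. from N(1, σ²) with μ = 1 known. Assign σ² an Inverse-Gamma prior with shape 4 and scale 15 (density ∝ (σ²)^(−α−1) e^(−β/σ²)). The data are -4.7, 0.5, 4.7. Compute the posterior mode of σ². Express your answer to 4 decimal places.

σ̂²_MAP = 5.8792

Sum of squared deviations about the known mean: SS = (-4.7−1)² + (0.5−1)² + (4.7−1)² = 46.43.
The Normal likelihood contributes (σ²)^(−n/2) exp(−SS/(2σ²)), so the posterior is Inverse-Gamma(α + n/2, β + SS/2) = Inverse-Gamma(5.5, 38.215).
The mode of Inverse-Gamma(a, b) is b/(a+1) = 38.215/6.5 ≈ 5.8792.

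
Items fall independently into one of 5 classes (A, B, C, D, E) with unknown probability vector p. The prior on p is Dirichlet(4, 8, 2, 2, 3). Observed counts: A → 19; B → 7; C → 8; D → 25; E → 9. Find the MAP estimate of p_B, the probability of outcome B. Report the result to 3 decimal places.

The posterior is Dirichlet(αᵢ + nᵢ) = Dirichlet(23, 15, 10, 27, 12).
For a Dirichlet(a₁,…,a_K) with all aᵢ > 1, the mode has j-th component (aⱼ − 1)/(Σaᵢ − K).
Here Σaᵢ = 87 and K = 5, so p_B = (15 − 1)/(87 − 5) = 14/82 ≈ 0.171.

MAP estimate of p_B = 0.171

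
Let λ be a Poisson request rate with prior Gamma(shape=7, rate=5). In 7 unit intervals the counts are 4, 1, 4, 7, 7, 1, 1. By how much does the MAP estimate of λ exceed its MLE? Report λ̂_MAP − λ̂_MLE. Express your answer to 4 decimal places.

MAP − MLE = -0.9881

Σxᵢ = 25. Posterior is Gamma(32, 12); MAP = (32−1)/12 = 31/12 ≈ 2.58333.
MLE = x̄ = 25/7 ≈ 3.57143.
Difference = 31/12 − 25/7 = -83/84 ≈ -0.9881.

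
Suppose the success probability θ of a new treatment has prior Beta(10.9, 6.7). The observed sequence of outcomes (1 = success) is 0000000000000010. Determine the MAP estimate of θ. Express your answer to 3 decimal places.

θ̂_MAP = 0.345

Prior: Beta(10.9, 6.7).
Data: 1 success in 16 trials (from the sequence). The binomial likelihood contributes θ(1−θ)^15, so the posterior is Beta(10.9+1, 6.7+15) = Beta(11.9, 21.7).
For Beta(a, b) with a, b > 1 the mode is (a−1)/(a+b−2) = 10.9/31.6 ≈ 0.345.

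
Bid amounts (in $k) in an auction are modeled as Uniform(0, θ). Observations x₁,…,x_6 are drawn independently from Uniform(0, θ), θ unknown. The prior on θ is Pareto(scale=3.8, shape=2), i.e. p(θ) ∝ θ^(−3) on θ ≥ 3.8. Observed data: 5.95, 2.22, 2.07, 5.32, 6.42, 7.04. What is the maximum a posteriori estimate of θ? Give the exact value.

The Uniform(0, θ) likelihood is θ^(−n) for θ ≥ max(xᵢ), zero otherwise. Here max(xᵢ) = 7.04.
Posterior ∝ θ^(−3) · θ^(−6) = θ^(−9) on θ ≥ max(3.8, 7.04) = 7.04.
This density is strictly decreasing in θ, so the posterior mode lies at the lower boundary of the support.

θ̂_MAP = 7.04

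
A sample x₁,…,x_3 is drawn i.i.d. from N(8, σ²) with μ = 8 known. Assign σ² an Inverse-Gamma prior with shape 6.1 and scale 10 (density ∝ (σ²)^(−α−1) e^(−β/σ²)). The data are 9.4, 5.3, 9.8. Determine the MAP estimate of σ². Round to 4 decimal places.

σ̂²_MAP = 1.8890

Sum of squared deviations about the known mean: SS = (9.4−8)² + (5.3−8)² + (9.8−8)² = 12.49.
The Normal likelihood contributes (σ²)^(−n/2) exp(−SS/(2σ²)), so the posterior is Inverse-Gamma(α + n/2, β + SS/2) = Inverse-Gamma(7.6, 16.245).
The mode of Inverse-Gamma(a, b) is b/(a+1) = 16.245/8.6 ≈ 1.8890.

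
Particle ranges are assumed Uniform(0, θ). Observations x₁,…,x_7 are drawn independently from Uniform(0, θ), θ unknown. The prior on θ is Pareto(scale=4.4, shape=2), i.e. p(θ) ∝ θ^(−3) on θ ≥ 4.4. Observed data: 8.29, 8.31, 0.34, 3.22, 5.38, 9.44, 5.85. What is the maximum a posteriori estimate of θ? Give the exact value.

The Uniform(0, θ) likelihood is θ^(−n) for θ ≥ max(xᵢ), zero otherwise. Here max(xᵢ) = 9.44.
Posterior ∝ θ^(−3) · θ^(−7) = θ^(−10) on θ ≥ max(4.4, 9.44) = 9.44.
This density is strictly decreasing in θ, so the posterior mode lies at the lower boundary of the support.

θ̂_MAP = 9.44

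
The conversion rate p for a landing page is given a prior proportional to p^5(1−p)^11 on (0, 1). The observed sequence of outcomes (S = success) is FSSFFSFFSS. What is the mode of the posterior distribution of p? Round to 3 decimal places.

The prior density ∝ p^5(1−p)^11 is the kernel of Beta(6, 12).
Data: 5 successes in 10 trials (from the sequence). The binomial likelihood contributes p^5(1−p)^5, so the posterior is Beta(6+5, 12+5) = Beta(11, 17).
For Beta(a, b) with a, b > 1 the mode is (a−1)/(a+b−2) = 10/26 ≈ 0.385.

p̂_MAP = 0.385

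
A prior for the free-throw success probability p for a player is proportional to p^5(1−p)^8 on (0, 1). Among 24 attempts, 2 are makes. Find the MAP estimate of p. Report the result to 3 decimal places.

The prior density ∝ p^5(1−p)^8 is the kernel of Beta(6, 9).
Data: 2 successes in 24 trials. The binomial likelihood contributes p^2(1−p)^22, so the posterior is Beta(6+2, 9+22) = Beta(8, 31).
For Beta(a, b) with a, b > 1 the mode is (a−1)/(a+b−2) = 7/37 ≈ 0.189.

p̂_MAP = 0.189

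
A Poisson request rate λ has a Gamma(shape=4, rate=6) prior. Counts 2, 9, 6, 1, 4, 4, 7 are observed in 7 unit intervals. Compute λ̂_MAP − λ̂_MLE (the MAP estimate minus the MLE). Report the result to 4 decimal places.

Σxᵢ = 33. Posterior is Gamma(37, 13); MAP = (37−1)/13 = 36/13 ≈ 2.76923.
MLE = x̄ = 33/7 ≈ 4.71429.
Difference = 36/13 − 33/7 = -177/91 ≈ -1.9451.

MAP − MLE = -1.9451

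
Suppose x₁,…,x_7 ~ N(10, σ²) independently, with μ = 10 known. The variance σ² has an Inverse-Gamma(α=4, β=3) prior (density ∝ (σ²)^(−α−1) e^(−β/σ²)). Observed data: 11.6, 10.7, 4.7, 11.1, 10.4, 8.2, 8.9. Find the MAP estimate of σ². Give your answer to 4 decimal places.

σ̂²_MAP = 2.5271

Sum of squared deviations about the known mean: SS = (11.6−10)² + (10.7−10)² + (4.7−10)² + (11.1−10)² + (10.4−10)² + (8.2−10)² + (8.9−10)² = 36.96.
The Normal likelihood contributes (σ²)^(−n/2) exp(−SS/(2σ²)), so the posterior is Inverse-Gamma(α + n/2, β + SS/2) = Inverse-Gamma(7.5, 21.48).
The mode of Inverse-Gamma(a, b) is b/(a+1) = 21.48/8.5 ≈ 2.5271.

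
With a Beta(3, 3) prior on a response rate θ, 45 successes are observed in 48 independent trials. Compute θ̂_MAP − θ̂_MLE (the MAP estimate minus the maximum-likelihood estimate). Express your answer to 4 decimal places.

Posterior is Beta(48, 6); MAP = (48−1)/(54−2) = 47/52 ≈ 0.90385.
MLE ignores the prior: θ̂_MLE = k/n = 45/48 ≈ 0.93750.
Difference = 47/52 − 45/48 = -7/208 ≈ -0.0337.

MAP − MLE = -0.0337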